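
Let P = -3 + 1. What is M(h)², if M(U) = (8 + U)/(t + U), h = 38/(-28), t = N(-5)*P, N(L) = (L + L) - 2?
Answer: 8649/100489 ≈ 0.086069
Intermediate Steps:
N(L) = -2 + 2*L (N(L) = 2*L - 2 = -2 + 2*L)
P = -2
t = 24 (t = (-2 + 2*(-5))*(-2) = (-2 - 10)*(-2) = -12*(-2) = 24)
h = -19/14 (h = 38*(-1/28) = -19/14 ≈ -1.3571)
M(U) = (8 + U)/(24 + U)
M(h)² = ((8 - 19/14)/(24 - 19/14))² = ((93/14)/(317/14))² = ((14/317)*(93/14))² = (93/317)² = 8649/100489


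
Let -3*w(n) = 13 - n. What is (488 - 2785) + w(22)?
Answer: -2294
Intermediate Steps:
w(n) = -13/3 + n/3 (w(n) = -(13 - n)/3 = -13/3 + n/3)
(488 - 2785) + w(22) = (488 - 2785) + (-13/3 + (⅓)*22) = -2297 + (-13/3 + 22/3) = -2297 + 3 = -2294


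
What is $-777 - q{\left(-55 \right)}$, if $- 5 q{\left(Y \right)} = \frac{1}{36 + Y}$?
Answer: $- \frac{73816}{95} \approx -777.01$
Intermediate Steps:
$q{\left(Y \right)} = - \frac{1}{5 \left(36 + Y\right)}$
$-777 - q{\left(-55 \right)} = -777 - - \frac{1}{180 + 5 \left(-55\right)} = -777 - - \frac{1}{180 - 275} = -777 - - \frac{1}{-95} = -777 - \left(-1\right) \left(- \frac{1}{95}\right) = -777 - \frac{1}{95} = - \frac{73816}{95}$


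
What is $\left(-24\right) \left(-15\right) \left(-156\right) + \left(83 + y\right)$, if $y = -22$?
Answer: $-56099$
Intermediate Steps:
$\left(-24\right) \left(-15\right) \left(-156\right) + \left(83 + y\right) = \left(-24\right) \left(-15\right) \left(-156\right) + \left(83 - 22\right) = 360 \left(-156\right) + 61 = -56160 + 61 = -56099$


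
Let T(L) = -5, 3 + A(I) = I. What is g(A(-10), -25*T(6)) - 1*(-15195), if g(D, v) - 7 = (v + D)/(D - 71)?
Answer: 45602/3 ≈ 15201.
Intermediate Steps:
A(I) = -3 + I
g(D, v) = 7 + (D + v)/(-71 + D) (g(D, v) = 7 + (v + D)/(D - 71) = 7 + (D + v)/(-71 + D))
g(A(-10), -25*T(6)) - 1*(-15195) = (-497 - 25*(-5) + 8*(-3 - 10))/(-71 + (-3 - 10)) - 1*(-15195) = (-497 + 125 + 8*(-13))/(-71 - 13) + 15195 = (-497 + 125 - 104)/(-84) + 15195 = -1/84*(-476) + 15195 = 17/3 + 15195 = 45602/3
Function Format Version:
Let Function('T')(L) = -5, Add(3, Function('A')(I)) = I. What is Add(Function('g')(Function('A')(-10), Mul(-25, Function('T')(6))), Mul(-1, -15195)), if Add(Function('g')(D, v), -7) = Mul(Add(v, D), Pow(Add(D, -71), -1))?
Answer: Rational(45602, 3) ≈ 15201.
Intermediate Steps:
Function('A')(I) = Add(-3, I)
Function('g')(D, v) = Add(7, Mul(Pow(Add(-71, D), -1), Add(D, v))) (Function('g')(D, v) = Add(7, Mul(Add(v, D), Pow(Add(D, -71), -1))) = Add(7, Mul(Add(D, v), Pow(Add(-71, D), -1))) = Add(7, Mul(Pow(Add(-71, D), -1), Add(D, v))))
Add(Function('g')(Function('A')(-10), Mul(-25, Function('T')(6))), Mul(-1, -15195)) = Add(Mul(Pow(Add(-71, Add(-3, -10)), -1), Add(-497, Mul(-25, -5), Mul(8, Add(-3, -10)))), Mul(-1, -15195)) = Add(Mul(Pow(Add(-71, -13), -1), Add(-497, 125, Mul(8, -13))), 15195) = Add(Mul(Pow(-84, -1), Add(-497, 125, -104)), 15195) = Add(Mul(Rational(-1, 84), -476), 15195) = Add(Rational(17, 3), 15195) = Rational(45602, 3)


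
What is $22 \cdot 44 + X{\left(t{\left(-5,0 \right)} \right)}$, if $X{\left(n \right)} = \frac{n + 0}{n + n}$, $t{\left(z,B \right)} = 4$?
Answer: $\frac{1937}{2} \approx 968.5$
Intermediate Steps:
$X{\left(n \right)} = \frac{1}{2}$ ($X{\left(n \right)} = \frac{n}{2 n} = n \frac{1}{2 n} = \frac{1}{2}$)
$22 \cdot 44 + X{\left(t{\left(-5,0 \right)} \right)} = 22 \cdot 44 + \frac{1}{2} = 968 + \frac{1}{2} = \frac{1937}{2}$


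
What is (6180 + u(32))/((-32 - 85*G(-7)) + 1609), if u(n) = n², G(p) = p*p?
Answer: -1801/647 ≈ -2.7836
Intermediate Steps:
G(p) = p²
(6180 + u(32))/((-32 - 85*G(-7)) + 1609) = (6180 + 32²)/((-32 - 85*(-7)²) + 1609) = (6180 + 1024)/((-32 - 85*49) + 1609) = 7204/((-32 - 4165) + 1609) = 7204/(-4197 + 1609) = 7204/(-2588) = 7204*(-1/2588) = -1801/647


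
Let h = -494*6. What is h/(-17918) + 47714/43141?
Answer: 491404688/386500219 ≈ 1.2714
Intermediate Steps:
h = -2964
h/(-17918) + 47714/43141 = -2964/(-17918) + 47714/43141 = -2964*(-1/17918) + 47714*(1/43141) = 1482/8959 + 47714/43141 = 491404688/386500219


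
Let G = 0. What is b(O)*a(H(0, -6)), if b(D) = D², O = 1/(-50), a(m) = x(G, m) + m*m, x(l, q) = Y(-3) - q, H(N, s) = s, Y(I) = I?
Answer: 39/2500 ≈ 0.015600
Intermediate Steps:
x(l, q) = -3 - q
a(m) = -3 + m² - m (a(m) = (-3 - m) + m*m = (-3 - m) + m² = -3 + m² - m)
O = -1/50 ≈ -0.020000
b(O)*a(H(0, -6)) = (-1/50)²*(-3 + (-6)² - 1*(-6)) = (-3 + 36 + 6)/2500 = (1/2500)*39 = 39/2500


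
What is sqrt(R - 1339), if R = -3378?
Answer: I*sqrt(4717) ≈ 68.68*I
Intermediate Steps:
sqrt(R - 1339) = sqrt(-3378 - 1339) = sqrt(-4717) = I*sqrt(4717)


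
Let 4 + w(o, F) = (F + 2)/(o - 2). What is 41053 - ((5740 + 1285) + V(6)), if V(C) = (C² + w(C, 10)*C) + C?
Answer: 33992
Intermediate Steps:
w(o, F) = -4 + (2 + F)/(-2 + o) (w(o, F) = -4 + (F + 2)/(o - 2) = -4 + (2 + F)/(-2 + o))
V(C) = C + C² + C*(20 - 4*C)/(-2 + C) (V(C) = (C² + ((10 + 10 - 4*C)/(-2 + C))*C) + C = (C² + ((20 - 4*C)/(-2 + C))*C) + C = (C² + C*(20 - 4*C)/(-2 + C)) + C = C + C² + C*(20 - 4*C)/(-2 + C))
41053 - ((5740 + 1285) + V(6)) = 41053 - ((5740 + 1285) + 6*(18 + 6² - 5*6)/(-2 + 6)) = 41053 - (7025 + 6*(18 + 36 - 30)/4) = 41053 - (7025 + 6*(¼)*24) = 41053 - (7025 + 36) = 41053 - 1*7061 = 41053 - 7061 = 33992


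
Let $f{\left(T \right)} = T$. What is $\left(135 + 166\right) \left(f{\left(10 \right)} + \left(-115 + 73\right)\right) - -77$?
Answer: $-9555$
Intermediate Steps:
$\left(135 + 166\right) \left(f{\left(10 \right)} + \left(-115 + 73\right)\right) - -77 = \left(135 + 166\right) \left(10 + \left(-115 + 73\right)\right) - -77 = 301 \left(10 - 42\right) + 77 = 301 \left(-32\right) + 77 = -9632 + 77 = -9555$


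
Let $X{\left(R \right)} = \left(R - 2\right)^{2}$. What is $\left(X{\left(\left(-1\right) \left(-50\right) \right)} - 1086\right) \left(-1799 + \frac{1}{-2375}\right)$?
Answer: $- \frac{5204058468}{2375} \approx -2.1912 \cdot 10^{6}$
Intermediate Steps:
$X{\left(R \right)} = \left(-2 + R\right)^{2}$
$\left(X{\left(\left(-1\right) \left(-50\right) \right)} - 1086\right) \left(-1799 + \frac{1}{-2375}\right) = \left(\left(-2 - -50\right)^{2} - 1086\right) \left(-1799 + \frac{1}{-2375}\right) = \left(\left(-2 + 50\right)^{2} - 1086\right) \left(-1799 - \frac{1}{2375}\right) = \left(48^{2} - 1086\right) \left(- \frac{4272626}{2375}\right) = \left(2304 - 1086\right) \left(- \frac{4272626}{2375}\right) = 1218 \left(- \frac{4272626}{2375}\right) = - \frac{5204058468}{2375}$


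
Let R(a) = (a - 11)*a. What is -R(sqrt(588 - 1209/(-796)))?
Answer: -469257/796 + 11*sqrt(93382143)/398 ≈ -322.44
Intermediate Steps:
R(a) = a*(-11 + a) (R(a) = (-11 + a)*a = a*(-11 + a))
-R(sqrt(588 - 1209/(-796))) = -sqrt(588 - 1209/(-796))*(-11 + sqrt(588 - 1209/(-796))) = -sqrt(588 - 1209*(-1/796))*(-11 + sqrt(588 - 1209*(-1/796))) = -sqrt(588 + 1209/796)*(-11 + sqrt(588 + 1209/796)) = -sqrt(469257/796)*(-11 + sqrt(469257/796)) = -sqrt(93382143)/398*(-11 + sqrt(93382143)/398) = -sqrt(93382143)*(-11 + sqrt(93382143)/398)/398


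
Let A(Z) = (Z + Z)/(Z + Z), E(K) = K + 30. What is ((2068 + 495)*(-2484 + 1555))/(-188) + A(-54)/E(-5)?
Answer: 59525863/4700 ≈ 12665.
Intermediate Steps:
E(K) = 30 + K
A(Z) = 1 (A(Z) = (2*Z)/((2*Z)) = (2*Z)*(1/(2*Z)) = 1)
((2068 + 495)*(-2484 + 1555))/(-188) + A(-54)/E(-5) = ((2068 + 495)*(-2484 + 1555))/(-188) + 1/(30 - 5) = (2563*(-929))*(-1/188) + 1/25 = -2381027*(-1/188) + 1*(1/25) = 2381027/188 + 1/25 = 59525863/4700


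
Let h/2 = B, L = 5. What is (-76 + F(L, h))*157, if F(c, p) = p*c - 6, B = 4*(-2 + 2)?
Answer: -12874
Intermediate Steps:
B = 0 (B = 4*0 = 0)
h = 0 (h = 2*0 = 0)
F(c, p) = -6 + c*p (F(c, p) = c*p - 6 = -6 + c*p)
(-76 + F(L, h))*157 = (-76 + (-6 + 5*0))*157 = (-76 + (-6 + 0))*157 = (-76 - 6)*157 = -82*157 = -12874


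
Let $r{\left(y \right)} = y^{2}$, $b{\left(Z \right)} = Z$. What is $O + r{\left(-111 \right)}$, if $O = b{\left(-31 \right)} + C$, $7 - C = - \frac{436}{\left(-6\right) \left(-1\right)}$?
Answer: $\frac{37109}{3} \approx 12370.0$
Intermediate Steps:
$C = \frac{239}{3}$ ($C = 7 - - \frac{436}{\left(-6\right) \left(-1\right)} = 7 - - \frac{436}{6} = 7 - \left(-436\right) \frac{1}{6} = 7 - - \frac{218}{3} = 7 + \frac{218}{3} = \frac{239}{3} \approx 79.667$)
$O = \frac{146}{3}$ ($O = -31 + \frac{239}{3} = \frac{146}{3} \approx 48.667$)
$O + r{\left(-111 \right)} = \frac{146}{3} + \left(-111\right)^{2} = \frac{146}{3} + 12321 = \frac{37109}{3}$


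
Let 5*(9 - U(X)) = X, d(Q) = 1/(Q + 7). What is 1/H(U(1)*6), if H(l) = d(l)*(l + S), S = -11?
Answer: 299/209 ≈ 1.4306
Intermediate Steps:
d(Q) = 1/(7 + Q)
U(X) = 9 - X/5
H(l) = (-11 + l)/(7 + l) (H(l) = (l - 11)/(7 + l) = (-11 + l)/(7 + l))
1/H(U(1)*6) = 1/((-11 + (9 - ⅕*1)*6)/(7 + (9 - ⅕*1)*6)) = 1/((-11 + (9 - ⅕)*6)/(7 + (9 - ⅕)*6)) = 1/((-11 + (44/5)*6)/(7 + (44/5)*6)) = 1/((-11 + 264/5)/(7 + 264/5)) = 1/((209/5)/(299/5)) = 1/((5/299)*(209/5)) = 1/(209/299) = 299/209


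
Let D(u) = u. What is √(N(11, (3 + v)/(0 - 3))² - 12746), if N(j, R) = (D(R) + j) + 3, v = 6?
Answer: 5*I*√505 ≈ 112.36*I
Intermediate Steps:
N(j, R) = 3 + R + j (N(j, R) = (R + j) + 3 = 3 + R + j)
√(N(11, (3 + v)/(0 - 3))² - 12746) = √((3 + (3 + 6)/(0 - 3) + 11)² - 12746) = √((3 + 9/(-3) + 11)² - 12746) = √((3 + 9*(-⅓) + 11)² - 12746) = √((3 - 3 + 11)² - 12746) = √(11² - 12746) = √(121 - 12746) = √(-12625) = 5*I*√505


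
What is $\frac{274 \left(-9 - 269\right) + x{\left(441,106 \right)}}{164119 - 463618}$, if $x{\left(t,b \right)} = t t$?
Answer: $- \frac{118309}{299499} \approx -0.39502$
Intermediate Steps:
$x{\left(t,b \right)} = t^{2}$
$\frac{274 \left(-9 - 269\right) + x{\left(441,106 \right)}}{164119 - 463618} = \frac{274 \left(-9 - 269\right) + 441^{2}}{164119 - 463618} = \frac{274 \left(-278\right) + 194481}{-299499} = \left(-76172 + 194481\right) \left(- \frac{1}{299499}\right) = 118309 \left(- \frac{1}{299499}\right) = - \frac{118309}{299499}$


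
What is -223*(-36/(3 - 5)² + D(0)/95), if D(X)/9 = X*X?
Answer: 2007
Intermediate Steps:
D(X) = 9*X² (D(X) = 9*(X*X) = 9*X²)
-223*(-36/(3 - 5)² + D(0)/95) = -223*(-36/(3 - 5)² + (9*0²)/95) = -223*(-36/((-2)²) + (9*0)*(1/95)) = -223*(-36/4 + 0*(1/95)) = -223*(-36*¼ + 0) = -223*(-9 + 0) = -223*(-9) = 2007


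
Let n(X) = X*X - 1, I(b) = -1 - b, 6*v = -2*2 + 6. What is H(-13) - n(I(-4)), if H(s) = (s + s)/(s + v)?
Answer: -113/19 ≈ -5.9474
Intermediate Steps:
v = 1/3 (v = (-2*2 + 6)/6 = (-4 + 6)/6 = (1/6)*2 = 1/3 ≈ 0.33333)
H(s) = 2*s/(1/3 + s) (H(s) = (s + s)/(s + 1/3) = (2*s)/(1/3 + s) = 2*s/(1/3 + s))
n(X) = -1 + X**2 (n(X) = X**2 - 1 = -1 + X**2)
H(-13) - n(I(-4)) = 6*(-13)/(1 + 3*(-13)) - (-1 + (-1 - 1*(-4))**2) = 6*(-13)/(1 - 39) - (-1 + (-1 + 4)**2) = 6*(-13)/(-38) - (-1 + 3**2) = 6*(-13)*(-1/38) - (-1 + 9) = 39/19 - 1*8 = 39/19 - 8 = -113/19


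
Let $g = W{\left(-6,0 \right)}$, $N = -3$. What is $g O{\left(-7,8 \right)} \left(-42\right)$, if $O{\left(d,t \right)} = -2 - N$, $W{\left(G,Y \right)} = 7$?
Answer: $-294$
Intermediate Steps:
$O{\left(d,t \right)} = 1$ ($O{\left(d,t \right)} = -2 - -3 = -2 + 3 = 1$)
$g = 7$
$g O{\left(-7,8 \right)} \left(-42\right) = 7 \cdot 1 \left(-42\right) = 7 \left(-42\right) = -294$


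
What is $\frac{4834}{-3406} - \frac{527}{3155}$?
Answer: $- \frac{8523116}{5372965} \approx -1.5863$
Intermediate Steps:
$\frac{4834}{-3406} - \frac{527}{3155} = 4834 \left(- \frac{1}{3406}\right) - \frac{527}{3155} = - \frac{2417}{1703} - \frac{527}{3155} = - \frac{8523116}{5372965}$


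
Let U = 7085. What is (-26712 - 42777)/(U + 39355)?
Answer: -7721/5160 ≈ -1.4963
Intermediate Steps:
(-26712 - 42777)/(U + 39355) = (-26712 - 42777)/(7085 + 39355) = -69489/46440 = -69489*1/46440 = -7721/5160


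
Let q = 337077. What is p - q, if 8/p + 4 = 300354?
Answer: -50620538471/150175 ≈ -3.3708e+5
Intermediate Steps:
p = 4/150175 (p = 8/(-4 + 300354) = 8/300350 = 8*(1/300350) = 4/150175 ≈ 2.6636e-5)
p - q = 4/150175 - 1*337077 = 4/150175 - 337077 = -50620538471/150175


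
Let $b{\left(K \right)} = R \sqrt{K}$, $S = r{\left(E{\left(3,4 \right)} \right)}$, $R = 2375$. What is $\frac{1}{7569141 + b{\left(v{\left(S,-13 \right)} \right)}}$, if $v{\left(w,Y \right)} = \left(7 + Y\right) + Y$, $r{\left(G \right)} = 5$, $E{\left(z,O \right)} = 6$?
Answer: $\frac{7569141}{57292002649756} - \frac{2375 i \sqrt{19}}{57292002649756} \approx 1.3212 \cdot 10^{-7} - 1.807 \cdot 10^{-10} i$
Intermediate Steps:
$S = 5$
$v{\left(w,Y \right)} = 7 + 2 Y$
$b{\left(K \right)} = 2375 \sqrt{K}$
$\frac{1}{7569141 + b{\left(v{\left(S,-13 \right)} \right)}} = \frac{1}{7569141 + 2375 \sqrt{7 + 2 \left(-13\right)}} = \frac{1}{7569141 + 2375 \sqrt{7 - 26}} = \frac{1}{7569141 + 2375 \sqrt{-19}} = \frac{1}{7569141 + 2375 i \sqrt{19}}$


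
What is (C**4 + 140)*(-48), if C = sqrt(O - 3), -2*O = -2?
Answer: -6912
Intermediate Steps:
O = 1 (O = -1/2*(-2) = 1)
C = I*sqrt(2) (C = sqrt(1 - 3) = sqrt(-2) = I*sqrt(2) ≈ 1.4142*I)
(C**4 + 140)*(-48) = ((I*sqrt(2))**4 + 140)*(-48) = (4 + 140)*(-48) = 144*(-48) = -6912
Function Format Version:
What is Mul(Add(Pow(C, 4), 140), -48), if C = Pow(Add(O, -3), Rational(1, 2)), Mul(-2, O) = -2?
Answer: -6912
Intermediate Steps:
O = 1 (O = Mul(Rational(-1, 2), -2) = 1)
C = Mul(I, Pow(2, Rational(1, 2))) (C = Pow(Add(1, -3), Rational(1, 2)) = Pow(-2, Rational(1, 2)) = Mul(I, Pow(2, Rational(1, 2))) ≈ Mul(1.4142, I))
Mul(Add(Pow(C, 4), 140), -48) = Mul(Add(Pow(Mul(I, Pow(2, Rational(1, 2))), 4), 140), -48) = Mul(Add(4, 140), -48) = Mul(144, -48) = -6912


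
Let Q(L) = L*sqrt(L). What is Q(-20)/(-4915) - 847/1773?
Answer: -847/1773 + 8*I*sqrt(5)/983 ≈ -0.47772 + 0.018198*I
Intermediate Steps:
Q(L) = L**(3/2)
Q(-20)/(-4915) - 847/1773 = (-20)**(3/2)/(-4915) - 847/1773 = -40*I*sqrt(5)*(-1/4915) - 847*1/1773 = 8*I*sqrt(5)/983 - 847/1773 = -847/1773 + 8*I*sqrt(5)/983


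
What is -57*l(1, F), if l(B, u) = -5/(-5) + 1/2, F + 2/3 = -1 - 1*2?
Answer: -171/2 ≈ -85.500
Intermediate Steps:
F = -11/3 (F = -2/3 + (-1 - 1*2) = -2/3 + (-1 - 2) = -2/3 - 3 = -11/3 ≈ -3.6667)
l(B, u) = 3/2 (l(B, u) = -5*(-1/5) + 1*(1/2) = 1 + 1/2 = 3/2)
-57*l(1, F) = -57*3/2 = -171/2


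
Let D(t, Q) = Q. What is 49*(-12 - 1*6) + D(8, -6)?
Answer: -888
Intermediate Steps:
49*(-12 - 1*6) + D(8, -6) = 49*(-12 - 1*6) - 6 = 49*(-12 - 6) - 6 = 49*(-18) - 6 = -882 - 6 = -888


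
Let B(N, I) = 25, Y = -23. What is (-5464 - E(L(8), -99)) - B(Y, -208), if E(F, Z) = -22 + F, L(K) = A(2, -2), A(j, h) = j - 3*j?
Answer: -5463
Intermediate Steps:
A(j, h) = -2*j
L(K) = -4 (L(K) = -2*2 = -4)
(-5464 - E(L(8), -99)) - B(Y, -208) = (-5464 - (-22 - 4)) - 1*25 = (-5464 - 1*(-26)) - 25 = (-5464 + 26) - 25 = -5438 - 25 = -5463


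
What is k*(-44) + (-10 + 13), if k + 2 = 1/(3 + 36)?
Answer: 3505/39 ≈ 89.872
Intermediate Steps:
k = -77/39 (k = -2 + 1/(3 + 36) = -2 + 1/39 = -77/39 ≈ -1.9744)
k*(-44) + (-10 + 13) = -77/39*(-44) + (-10 + 13) = 3388/39 + 3 = 3505/39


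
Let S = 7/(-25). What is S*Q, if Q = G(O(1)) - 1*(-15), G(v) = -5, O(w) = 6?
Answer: -14/5 ≈ -2.8000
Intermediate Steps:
S = -7/25 (S = 7*(-1/25) = -7/25 ≈ -0.28000)
Q = 10 (Q = -5 - 1*(-15) = -5 + 15 = 10)
S*Q = -7/25*10 = -14/5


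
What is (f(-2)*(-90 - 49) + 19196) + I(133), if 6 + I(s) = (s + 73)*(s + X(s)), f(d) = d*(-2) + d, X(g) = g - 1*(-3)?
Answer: 74326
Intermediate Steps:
X(g) = 3 + g (X(g) = g + 3 = 3 + g)
f(d) = -d (f(d) = -2*d + d = -d)
I(s) = -6 + (3 + 2*s)*(73 + s) (I(s) = -6 + (s + 73)*(s + (3 + s)) = -6 + (73 + s)*(3 + 2*s) = -6 + (3 + 2*s)*(73 + s))
(f(-2)*(-90 - 49) + 19196) + I(133) = ((-1*(-2))*(-90 - 49) + 19196) + (213 + 2*133² + 149*133) = (2*(-139) + 19196) + (213 + 2*17689 + 19817) = (-278 + 19196) + (213 + 35378 + 19817) = 18918 + 55408 = 74326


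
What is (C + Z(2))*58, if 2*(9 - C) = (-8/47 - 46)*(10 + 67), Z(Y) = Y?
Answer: 4875596/47 ≈ 1.0374e+5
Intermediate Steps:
C = 83968/47 (C = 9 - (-8/47 - 46)*(10 + 67)/2 = 9 - (-8*1/47 - 46)*77/2 = 9 - (-8/47 - 46)*77/2 = 9 - (-1085)*77/47 = 9 - 1/2*(-167090/47) = 9 + 83545/47 = 83968/47 ≈ 1786.6)
(C + Z(2))*58 = (83968/47 + 2)*58 = (84062/47)*58 = 4875596/47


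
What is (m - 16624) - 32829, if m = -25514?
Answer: -74967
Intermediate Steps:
(m - 16624) - 32829 = (-25514 - 16624) - 32829 = -42138 - 32829 = -74967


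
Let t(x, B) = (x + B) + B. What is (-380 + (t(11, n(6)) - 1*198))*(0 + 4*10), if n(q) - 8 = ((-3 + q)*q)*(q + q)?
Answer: -4760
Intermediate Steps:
n(q) = 8 + 2*q²*(-3 + q) (n(q) = 8 + ((-3 + q)*q)*(q + q) = 8 + (q*(-3 + q))*(2*q) = 8 + 2*q²*(-3 + q))
t(x, B) = x + 2*B (t(x, B) = (B + x) + B = x + 2*B)
(-380 + (t(11, n(6)) - 1*198))*(0 + 4*10) = (-380 + ((11 + 2*(8 - 6*6² + 2*6³)) - 1*198))*(0 + 4*10) = (-380 + ((11 + 2*(8 - 6*36 + 2*216)) - 198))*(0 + 40) = (-380 + ((11 + 2*(8 - 216 + 432)) - 198))*40 = (-380 + ((11 + 2*224) - 198))*40 = (-380 + ((11 + 448) - 198))*40 = (-380 + (459 - 198))*40 = (-380 + 261)*40 = -119*40 = -4760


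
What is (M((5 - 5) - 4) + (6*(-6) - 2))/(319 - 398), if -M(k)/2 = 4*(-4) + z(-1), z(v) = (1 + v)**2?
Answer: 6/79 ≈ 0.075949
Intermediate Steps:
M(k) = 32 (M(k) = -2*(4*(-4) + (1 - 1)**2) = -2*(-16 + 0**2) = -2*(-16 + 0) = -2*(-16) = 32)
(M((5 - 5) - 4) + (6*(-6) - 2))/(319 - 398) = (32 + (6*(-6) - 2))/(319 - 398) = (32 + (-36 - 2))/(-79) = (32 - 38)*(-1/79) = -6*(-1/79) = 6/79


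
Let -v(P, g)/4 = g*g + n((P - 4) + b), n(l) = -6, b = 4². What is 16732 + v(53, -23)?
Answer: 14640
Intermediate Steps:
b = 16
v(P, g) = 24 - 4*g² (v(P, g) = -4*(g*g - 6) = -4*(g² - 6) = -4*(-6 + g²) = 24 - 4*g²)
16732 + v(53, -23) = 16732 + (24 - 4*(-23)²) = 16732 + (24 - 4*529) = 16732 + (24 - 2116) = 16732 - 2092 = 14640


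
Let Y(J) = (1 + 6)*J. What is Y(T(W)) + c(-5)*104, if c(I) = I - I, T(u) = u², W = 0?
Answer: 0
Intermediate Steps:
Y(J) = 7*J
c(I) = 0
Y(T(W)) + c(-5)*104 = 7*0² + 0*104 = 7*0 + 0 = 0 + 0 = 0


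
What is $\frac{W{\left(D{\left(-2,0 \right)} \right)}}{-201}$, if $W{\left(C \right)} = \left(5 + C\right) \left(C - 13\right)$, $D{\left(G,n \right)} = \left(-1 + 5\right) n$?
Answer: $\frac{65}{201} \approx 0.32338$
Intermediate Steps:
$D{\left(G,n \right)} = 4 n$
$W{\left(C \right)} = \left(-13 + C\right) \left(5 + C\right)$ ($W{\left(C \right)} = \left(5 + C\right) \left(-13 + C\right) = \left(-13 + C\right) \left(5 + C\right)$)
$\frac{W{\left(D{\left(-2,0 \right)} \right)}}{-201} = \frac{-65 + \left(4 \cdot 0\right)^{2} - 8 \cdot 4 \cdot 0}{-201} = \left(-65 + 0^{2} - 0\right) \left(- \frac{1}{201}\right) = \left(-65 + 0 + 0\right) \left(- \frac{1}{201}\right) = \left(-65\right) \left(- \frac{1}{201}\right) = \frac{65}{201}$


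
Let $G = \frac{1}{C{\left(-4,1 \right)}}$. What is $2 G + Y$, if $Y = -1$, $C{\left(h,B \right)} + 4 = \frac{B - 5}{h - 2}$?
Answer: $- \frac{8}{5} \approx -1.6$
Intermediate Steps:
$C{\left(h,B \right)} = -4 + \frac{-5 + B}{-2 + h}$ ($C{\left(h,B \right)} = -4 + \frac{B - 5}{h - 2} = -4 + \frac{-5 + B}{-2 + h}$)
$G = - \frac{3}{10}$ ($G = \frac{1}{\frac{1}{-2 - 4} \left(3 + 1 - -16\right)} = \frac{1}{\frac{1}{-6} \left(3 + 1 + 16\right)} = \frac{1}{\left(- \frac{1}{6}\right) 20} = \frac{1}{- \frac{10}{3}} = - \frac{3}{10} \approx -0.3$)
$2 G + Y = 2 \left(- \frac{3}{10}\right) - 1 = - \frac{3}{5} - 1 = - \frac{8}{5}$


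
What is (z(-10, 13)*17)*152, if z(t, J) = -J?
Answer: -33592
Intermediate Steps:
(z(-10, 13)*17)*152 = (-1*13*17)*152 = -13*17*152 = -221*152 = -33592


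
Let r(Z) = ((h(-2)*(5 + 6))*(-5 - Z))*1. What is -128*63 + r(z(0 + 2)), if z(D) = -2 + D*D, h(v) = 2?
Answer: -8218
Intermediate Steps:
z(D) = -2 + D**2
r(Z) = -110 - 22*Z (r(Z) = ((2*(5 + 6))*(-5 - Z))*1 = ((2*11)*(-5 - Z))*1 = (22*(-5 - Z))*1 = (-110 - 22*Z)*1 = -110 - 22*Z)
-128*63 + r(z(0 + 2)) = -128*63 + (-110 - 22*(-2 + (0 + 2)**2)) = -8064 + (-110 - 22*(-2 + 2**2)) = -8064 + (-110 - 22*(-2 + 4)) = -8064 + (-110 - 22*2) = -8064 + (-110 - 44) = -8064 - 154 = -8218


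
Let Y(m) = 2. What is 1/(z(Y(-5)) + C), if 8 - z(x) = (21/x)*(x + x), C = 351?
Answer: 1/317 ≈ 0.0031546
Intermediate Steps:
z(x) = -34 (z(x) = 8 - 21/x*(x + x) = 8 - 21/x*2*x = 8 - 1*42 = 8 - 42 = -34)
1/(z(Y(-5)) + C) = 1/(-34 + 351) = 1/317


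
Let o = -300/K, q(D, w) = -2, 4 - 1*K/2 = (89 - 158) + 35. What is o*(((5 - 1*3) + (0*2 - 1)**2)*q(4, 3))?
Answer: 450/19 ≈ 23.684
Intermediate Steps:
K = 76 (K = 8 - 2*((89 - 158) + 35) = 8 - 2*(-69 + 35) = 8 - 2*(-34) = 8 + 68 = 76)
o = -75/19 (o = -300/76 = -300*1/76 = -75/19 ≈ -3.9474)
o*(((5 - 1*3) + (0*2 - 1)**2)*q(4, 3)) = -75*((5 - 1*3) + (0*2 - 1)**2)*(-2)/19 = -75*((5 - 3) + (0 - 1)**2)*(-2)/19 = -75*(2 + (-1)**2)*(-2)/19 = -75*(2 + 1)*(-2)/19 = -225*(-2)/19 = -75/19*(-6) = 450/19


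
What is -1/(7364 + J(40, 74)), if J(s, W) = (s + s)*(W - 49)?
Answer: -1/9364 ≈ -0.00010679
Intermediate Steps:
J(s, W) = 2*s*(-49 + W) (J(s, W) = (2*s)*(-49 + W) = 2*s*(-49 + W))
-1/(7364 + J(40, 74)) = -1/(7364 + 2*40*(-49 + 74)) = -1/(7364 + 2*40*25) = -1/(7364 + 2000) = -1/9364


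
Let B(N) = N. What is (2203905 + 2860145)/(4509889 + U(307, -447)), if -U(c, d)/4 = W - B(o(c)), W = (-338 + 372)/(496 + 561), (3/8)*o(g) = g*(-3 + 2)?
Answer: 16058102550/14290473643 ≈ 1.1237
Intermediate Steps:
o(g) = -8*g/3 (o(g) = 8*(g*(-3 + 2))/3 = 8*(g*(-1))/3 = 8*(-g)/3 = -8*g/3)
W = 34/1057 ≈ 0.032166
U(c, d) = -136/1057 - 32*c/3 (U(c, d) = -4*(34/1057 - (-8)*c/3) = -4*(34/1057 + 8*c/3) = -136/1057 - 32*c/3)
(2203905 + 2860145)/(4509889 + U(307, -447)) = (2203905 + 2860145)/(4509889 + (-136/1057 - 32/3*307)) = 5064050/(4509889 + (-136/1057 - 9824/3)) = 5064050/(4509889 - 10384376/3171) = 5064050/(14290473643/3171) = 5064050*(3171/14290473643) = 16058102550/14290473643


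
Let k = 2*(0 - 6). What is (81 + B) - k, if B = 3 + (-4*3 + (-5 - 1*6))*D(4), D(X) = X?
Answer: 4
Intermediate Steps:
k = -12 (k = 2*(-6) = -12)
B = -89 (B = 3 + (-4*3 + (-5 - 1*6))*4 = 3 + (-12 + (-5 - 6))*4 = 3 + (-12 - 11)*4 = 3 - 23*4 = 3 - 92 = -89)
(81 + B) - k = (81 - 89) - 1*(-12) = -8 + 12 = 4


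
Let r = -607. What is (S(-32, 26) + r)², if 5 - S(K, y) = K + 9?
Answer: 335241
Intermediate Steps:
S(K, y) = -4 - K (S(K, y) = 5 - (K + 9) = 5 - (9 + K) = 5 + (-9 - K) = -4 - K)
(S(-32, 26) + r)² = ((-4 - 1*(-32)) - 607)² = ((-4 + 32) - 607)² = (28 - 607)² = (-579)² = 335241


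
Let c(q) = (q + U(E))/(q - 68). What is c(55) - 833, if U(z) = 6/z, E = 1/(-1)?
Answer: -10878/13 ≈ -836.77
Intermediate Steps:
E = -1
c(q) = (-6 + q)/(-68 + q) (c(q) = (q + 6/(-1))/(q - 68) = (q + 6*(-1))/(-68 + q) = (q - 6)/(-68 + q) = (-6 + q)/(-68 + q))
c(55) - 833 = (-6 + 55)/(-68 + 55) - 833 = 49/(-13) - 833 = -1/13*49 - 833 = -49/13 - 833 = -10878/13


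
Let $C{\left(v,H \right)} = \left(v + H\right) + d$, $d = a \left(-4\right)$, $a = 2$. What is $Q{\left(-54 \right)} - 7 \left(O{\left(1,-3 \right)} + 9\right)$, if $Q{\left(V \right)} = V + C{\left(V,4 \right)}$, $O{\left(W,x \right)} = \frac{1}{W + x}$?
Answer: $- \frac{343}{2} \approx -171.5$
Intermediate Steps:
$d = -8$ ($d = 2 \left(-4\right) = -8$)
$C{\left(v,H \right)} = -8 + H + v$ ($C{\left(v,H \right)} = \left(v + H\right) - 8 = \left(H + v\right) - 8 = -8 + H + v$)
$Q{\left(V \right)} = -4 + 2 V$ ($Q{\left(V \right)} = V + \left(-8 + 4 + V\right) = V + \left(-4 + V\right) = -4 + 2 V$)
$Q{\left(-54 \right)} - 7 \left(O{\left(1,-3 \right)} + 9\right) = \left(-4 + 2 \left(-54\right)\right) - 7 \left(\frac{1}{1 - 3} + 9\right) = \left(-4 - 108\right) - 7 \left(\frac{1}{-2} + 9\right) = -112 - 7 \left(- \frac{1}{2} + 9\right) = -112 - \frac{119}{2} = - \frac{343}{2}$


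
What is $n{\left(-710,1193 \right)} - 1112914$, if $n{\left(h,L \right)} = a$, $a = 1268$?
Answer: $-1111646$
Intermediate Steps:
$n{\left(h,L \right)} = 1268$
$n{\left(-710,1193 \right)} - 1112914 = 1268 - 1112914 = -1111646$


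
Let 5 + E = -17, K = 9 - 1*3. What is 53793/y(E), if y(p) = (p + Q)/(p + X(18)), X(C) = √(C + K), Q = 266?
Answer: -591723/122 + 53793*√6/122 ≈ -3770.1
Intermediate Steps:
K = 6 (K = 9 - 3 = 6)
E = -22 (E = -5 - 17 = -22)
X(C) = √(6 + C) (X(C) = √(C + 6) = √(6 + C))
y(p) = (266 + p)/(p + 2*√6) (y(p) = (p + 266)/(p + √(6 + 18)) = (266 + p)/(p + √24) = (266 + p)/(p + 2*√6))
53793/y(E) = 53793/(((266 - 22)/(-22 + 2*√6))) = 53793/((244/(-22 + 2*√6))) = 53793*(-11/122 + √6/122) = -591723/122 + 53793*√6/122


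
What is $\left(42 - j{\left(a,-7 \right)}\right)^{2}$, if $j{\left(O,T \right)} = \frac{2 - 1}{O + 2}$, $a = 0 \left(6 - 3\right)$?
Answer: $\frac{6889}{4} \approx 1722.3$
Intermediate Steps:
$a = 0$ ($a = 0 \cdot 3 = 0$)
$j{\left(O,T \right)} = \frac{1}{2 + O}$ ($j{\left(O,T \right)} = 1 \frac{1}{2 + O} = \frac{1}{2 + O}$)
$\left(42 - j{\left(a,-7 \right)}\right)^{2} = \left(42 - \frac{1}{2 + 0}\right)^{2} = \left(42 - \frac{1}{2}\right)^{2} = \left(\frac{83}{2}\right)^{2} = \frac{6889}{4}$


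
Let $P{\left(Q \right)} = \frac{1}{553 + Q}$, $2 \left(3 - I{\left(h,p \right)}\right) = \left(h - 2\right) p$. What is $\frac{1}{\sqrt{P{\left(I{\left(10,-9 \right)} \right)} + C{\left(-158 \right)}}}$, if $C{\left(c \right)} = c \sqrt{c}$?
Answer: $\frac{4 \sqrt{37}}{\sqrt{1 - 93536 i \sqrt{158}}} \approx 0.015867 + 0.015867 i$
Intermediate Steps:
$I{\left(h,p \right)} = 3 - \frac{p \left(-2 + h\right)}{2}$ ($I{\left(h,p \right)} = 3 - \frac{\left(h - 2\right) p}{2} = 3 - \frac{\left(-2 + h\right) p}{2} = 3 - \frac{p \left(-2 + h\right)}{2}$)
$C{\left(c \right)} = c^{\frac{3}{2}}$
$\frac{1}{\sqrt{P{\left(I{\left(10,-9 \right)} \right)} + C{\left(-158 \right)}}} = \frac{1}{\sqrt{\frac{1}{553 - \left(6 - 45\right)} + \left(-158\right)^{\frac{3}{2}}}} = \frac{1}{\sqrt{\frac{1}{553 + \left(3 - 9 + 45\right)} - 158 i \sqrt{158}}} = \frac{1}{\sqrt{\frac{1}{553 + 39} - 158 i \sqrt{158}}} = \frac{1}{\sqrt{\frac{1}{592} - 158 i \sqrt{158}}}$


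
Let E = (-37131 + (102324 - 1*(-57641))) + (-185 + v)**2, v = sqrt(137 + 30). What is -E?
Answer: -157226 + 370*sqrt(167) ≈ -1.5244e+5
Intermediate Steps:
v = sqrt(167) ≈ 12.923
E = 122834 + (-185 + sqrt(167))**2 (E = (-37131 + (102324 - 1*(-57641))) + (-185 + sqrt(167))**2 = (-37131 + (102324 + 57641)) + (-185 + sqrt(167))**2 = (-37131 + 159965) + (-185 + sqrt(167))**2 = 122834 + (-185 + sqrt(167))**2 ≈ 1.5244e+5)
-E = -(157226 - 370*sqrt(167)) = -157226 + 370*sqrt(167)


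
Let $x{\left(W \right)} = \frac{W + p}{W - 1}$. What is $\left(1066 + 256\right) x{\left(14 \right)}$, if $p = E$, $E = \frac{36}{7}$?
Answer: $\frac{177148}{91} \approx 1946.7$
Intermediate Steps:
$E = \frac{36}{7}$ ($E = 36 \cdot \frac{1}{7} = \frac{36}{7} \approx 5.1429$)
$p = \frac{36}{7} \approx 5.1429$
$x{\left(W \right)} = \frac{\frac{36}{7} + W}{-1 + W}$ ($x{\left(W \right)} = \frac{W + \frac{36}{7}}{W - 1} = \frac{\frac{36}{7} + W}{-1 + W}$)
$\left(1066 + 256\right) x{\left(14 \right)} = \left(1066 + 256\right) \frac{\frac{36}{7} + 14}{-1 + 14} = 1322 \cdot \frac{1}{13} \cdot \frac{134}{7} = 1322 \cdot \frac{134}{91} = \frac{177148}{91}$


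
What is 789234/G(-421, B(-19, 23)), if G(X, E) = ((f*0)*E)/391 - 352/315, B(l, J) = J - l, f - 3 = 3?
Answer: -124304355/176 ≈ -7.0628e+5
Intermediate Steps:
f = 6 (f = 3 + 3 = 6)
G(X, E) = -352/315 (G(X, E) = ((6*0)*E)/391 - 352/315 = (0*E)*(1/391) - 352*1/315 = 0*(1/391) - 352/315 = 0 - 352/315 = -352/315)
789234/G(-421, B(-19, 23)) = 789234/(-352/315) = 789234*(-315/352) = -124304355/176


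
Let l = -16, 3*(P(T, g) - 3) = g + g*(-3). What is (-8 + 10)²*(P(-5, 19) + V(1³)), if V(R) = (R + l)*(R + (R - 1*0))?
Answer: -476/3 ≈ -158.67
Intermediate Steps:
P(T, g) = 3 - 2*g/3 (P(T, g) = 3 + (g + g*(-3))/3 = 3 + (g - 3*g)/3 = 3 + (-2*g)/3 = 3 - 2*g/3)
V(R) = 2*R*(-16 + R) (V(R) = (R - 16)*(R + (R - 1*0)) = (-16 + R)*(R + (R + 0)) = (-16 + R)*(R + R) = (-16 + R)*(2*R) = 2*R*(-16 + R))
(-8 + 10)²*(P(-5, 19) + V(1³)) = (-8 + 10)²*((3 - ⅔*19) + 2*1³*(-16 + 1³)) = 2²*((3 - 38/3) + 2*1*(-16 + 1)) = 4*(-29/3 + 2*1*(-15)) = 4*(-29/3 - 30) = 4*(-119/3) = -476/3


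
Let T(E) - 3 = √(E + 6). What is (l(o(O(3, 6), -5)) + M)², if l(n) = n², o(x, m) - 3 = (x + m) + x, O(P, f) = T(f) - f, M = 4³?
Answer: 43264 - 22528*√3 ≈ 4244.4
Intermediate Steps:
T(E) = 3 + √(6 + E) (T(E) = 3 + √(E + 6) = 3 + √(6 + E))
M = 64
O(P, f) = 3 + √(6 + f) - f (O(P, f) = (3 + √(6 + f)) - f = 3 + √(6 + f) - f)
o(x, m) = 3 + m + 2*x (o(x, m) = 3 + ((x + m) + x) = 3 + ((m + x) + x) = 3 + (m + 2*x) = 3 + m + 2*x)
(l(o(O(3, 6), -5)) + M)² = ((3 - 5 + 2*(3 + √(6 + 6) - 1*6))² + 64)² = ((3 - 5 + 2*(3 + √12 - 6))² + 64)² = ((3 - 5 + 2*(3 + 2*√3 - 6))² + 64)² = ((3 - 5 + 2*(-3 + 2*√3))² + 64)² = ((3 - 5 + (-6 + 4*√3))² + 64)² = ((-8 + 4*√3)² + 64)² = (64 + (-8 + 4*√3)²)²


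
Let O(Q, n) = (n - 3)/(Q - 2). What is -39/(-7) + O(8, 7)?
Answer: 131/21 ≈ 6.2381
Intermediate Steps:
O(Q, n) = (-3 + n)/(-2 + Q)
-39/(-7) + O(8, 7) = -39/(-7) + (-3 + 7)/(-2 + 8) = -⅐*(-39) + 4/6 = 39/7 + (⅙)*4 = 39/7 + ⅔ = 131/21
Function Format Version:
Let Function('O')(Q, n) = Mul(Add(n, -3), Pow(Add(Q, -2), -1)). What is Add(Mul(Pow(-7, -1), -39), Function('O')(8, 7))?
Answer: Rational(131, 21) ≈ 6.2381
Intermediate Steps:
Function('O')(Q, n) = Mul(Pow(Add(-2, Q), -1), Add(-3, n)) (Function('O')(Q, n) = Mul(Add(-3, n), Pow(Add(-2, Q), -1)) = Mul(Pow(Add(-2, Q), -1), Add(-3, n)))
Add(Mul(Pow(-7, -1), -39), Function('O')(8, 7)) = Add(Mul(Pow(-7, -1), -39), Mul(Pow(Add(-2, 8), -1), Add(-3, 7))) = Add(Mul(Rational(-1, 7), -39), Mul(Pow(6, -1), 4)) = Add(Rational(39, 7), Mul(Rational(1, 6), 4)) = Add(Rational(39, 7), Rational(2, 3)) = Rational(131, 21)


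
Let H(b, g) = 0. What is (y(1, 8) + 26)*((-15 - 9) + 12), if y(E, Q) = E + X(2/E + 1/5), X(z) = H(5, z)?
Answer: -324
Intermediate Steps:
X(z) = 0
y(E, Q) = E (y(E, Q) = E + 0 = E)
(y(1, 8) + 26)*((-15 - 9) + 12) = (1 + 26)*((-15 - 9) + 12) = 27*(-24 + 12) = 27*(-12) = -324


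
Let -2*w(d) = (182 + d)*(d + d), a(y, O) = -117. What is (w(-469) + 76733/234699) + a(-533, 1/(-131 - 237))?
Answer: -31618572547/234699 ≈ -1.3472e+5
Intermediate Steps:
w(d) = -d*(182 + d) (w(d) = -(182 + d)*(d + d)/2 = -(182 + d)*2*d/2 = -d*(182 + d))
(w(-469) + 76733/234699) + a(-533, 1/(-131 - 237)) = (-1*(-469)*(182 - 469) + 76733/234699) - 117 = (-1*(-469)*(-287) + 76733*(1/234699)) - 117 = (-134603 + 76733/234699) - 117 = -31591112764/234699 - 117 = -31618572547/234699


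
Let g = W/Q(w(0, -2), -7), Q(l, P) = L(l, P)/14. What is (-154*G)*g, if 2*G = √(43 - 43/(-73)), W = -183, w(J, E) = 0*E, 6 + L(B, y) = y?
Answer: -197274*√232286/949 ≈ -1.0019e+5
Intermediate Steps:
L(B, y) = -6 + y
w(J, E) = 0
G = √232286/146 (G = √(43 - 43/(-73))/2 = √(43 - 43*(-1/73))/2 = √(43 + 43/73)/2 = √(3182/73)/2 = (√232286/73)/2 = √232286/146 ≈ 3.3011)
Q(l, P) = -3/7 + P/14 (Q(l, P) = (-6 + P)/14 = (-6 + P)*(1/14) = -3/7 + P/14)
g = 2562/13 (g = -183/(-3/7 + (1/14)*(-7)) = -183/(-3/7 - ½) = -183/(-13/14) = -183*(-14/13) = 2562/13 ≈ 197.08)
(-154*G)*g = -77*√232286/73*(2562/13) = -197274*√232286/949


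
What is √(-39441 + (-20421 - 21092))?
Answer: I*√80954 ≈ 284.52*I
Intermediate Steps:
√(-39441 + (-20421 - 21092)) = √(-39441 - 41513) = √(-80954) = I*√80954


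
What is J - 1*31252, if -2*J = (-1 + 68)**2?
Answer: -66993/2 ≈ -33497.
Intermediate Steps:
J = -4489/2 (J = -(-1 + 68)**2/2 = -1/2*67**2 = -1/2*4489 = -4489/2 ≈ -2244.5)
J - 1*31252 = -4489/2 - 1*31252 = -4489/2 - 31252 = -66993/2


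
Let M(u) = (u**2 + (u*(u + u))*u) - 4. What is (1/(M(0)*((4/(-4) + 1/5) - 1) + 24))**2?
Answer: 25/24336 ≈ 0.0010273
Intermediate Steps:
M(u) = -4 + u**2 + 2*u**3 (M(u) = (u**2 + (u*(2*u))*u) - 4 = (u**2 + (2*u**2)*u) - 4 = (u**2 + 2*u**3) - 4 = -4 + u**2 + 2*u**3)
(1/(M(0)*((4/(-4) + 1/5) - 1) + 24))**2 = (1/((-4 + 0**2 + 2*0**3)*((4/(-4) + 1/5) - 1) + 24))**2 = (1/((-4 + 0 + 2*0)*((4*(-1/4) + 1*(1/5)) - 1) + 24))**2 = (1/((-4 + 0 + 0)*((-1 + 1/5) - 1) + 24))**2 = (1/(-4*(-4/5 - 1) + 24))**2 = (1/(-4*(-9/5) + 24))**2 = (1/(36/5 + 24))**2 = (1/(156/5))**2 = (5/156)**2 = 25/24336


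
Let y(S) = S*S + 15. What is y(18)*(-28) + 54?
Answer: -9438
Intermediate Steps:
y(S) = 15 + S² (y(S) = S² + 15 = 15 + S²)
y(18)*(-28) + 54 = (15 + 18²)*(-28) + 54 = (15 + 324)*(-28) + 54 = 339*(-28) + 54 = -9492 + 54 = -9438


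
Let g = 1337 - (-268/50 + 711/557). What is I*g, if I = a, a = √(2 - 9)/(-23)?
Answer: -18674588*I*√7/320275 ≈ -154.27*I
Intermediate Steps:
g = 18674588/13925 (g = 1337 - (-268*1/50 + 711*(1/557)) = 1337 - (-134/25 + 711/557) = 1337 - 1*(-56863/13925) = 1337 + 56863/13925 = 18674588/13925 ≈ 1341.1)
a = -I*√7/23 (a = √(-7)*(-1/23) = (I*√7)*(-1/23) = -I*√7/23 ≈ -0.11503*I)
I = -I*√7/23 ≈ -0.11503*I
I*g = -I*√7/23*(18674588/13925) = -18674588*I*√7/320275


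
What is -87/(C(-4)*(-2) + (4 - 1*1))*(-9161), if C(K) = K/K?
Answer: 797007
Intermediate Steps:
C(K) = 1
-87/(C(-4)*(-2) + (4 - 1*1))*(-9161) = -87/(1*(-2) + (4 - 1*1))*(-9161) = -87/(-2 + (4 - 1))*(-9161) = -87/(-2 + 3)*(-9161) = -87/1*(-9161) = -87*1*(-9161) = -87*(-9161) = 797007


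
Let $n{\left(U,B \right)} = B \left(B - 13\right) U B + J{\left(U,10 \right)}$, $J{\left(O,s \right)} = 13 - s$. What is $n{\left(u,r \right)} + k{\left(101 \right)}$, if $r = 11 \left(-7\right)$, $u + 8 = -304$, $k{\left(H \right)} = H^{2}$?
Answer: $166496524$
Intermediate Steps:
$u = -312$ ($u = -8 - 304 = -312$)
$r = -77$
$n{\left(U,B \right)} = 3 + U B^{2} \left(-13 + B\right)$ ($n{\left(U,B \right)} = B \left(B - 13\right) U B + \left(13 - 10\right) = B \left(-13 + B\right) U B + \left(13 - 10\right) = B U \left(-13 + B\right) B + 3 = U B^{2} \left(-13 + B\right) + 3 = 3 + U B^{2} \left(-13 + B\right)$)
$n{\left(u,r \right)} + k{\left(101 \right)} = \left(3 - 312 \left(-77\right)^{3} - - 4056 \left(-77\right)^{2}\right) + 101^{2} = \left(3 - -142438296 - \left(-4056\right) 5929\right) + 10201 = \left(3 + 142438296 + 24048024\right) + 10201 = 166486323 + 10201 = 166496524$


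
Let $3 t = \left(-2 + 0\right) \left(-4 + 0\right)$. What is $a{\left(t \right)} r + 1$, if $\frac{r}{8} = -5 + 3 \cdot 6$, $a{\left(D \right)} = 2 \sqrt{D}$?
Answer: $1 + \frac{416 \sqrt{6}}{3} \approx 340.66$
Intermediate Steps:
$t = \frac{8}{3}$ ($t = \frac{\left(-2 + 0\right) \left(-4 + 0\right)}{3} = \frac{\left(-2\right) \left(-4\right)}{3} = \frac{1}{3} \cdot 8 = \frac{8}{3} \approx 2.6667$)
$r = 104$ ($r = 8 \left(-5 + 3 \cdot 6\right) = 8 \left(-5 + 18\right) = 8 \cdot 13 = 104$)
$a{\left(t \right)} r + 1 = 2 \sqrt{\frac{8}{3}} \cdot 104 + 1 = 2 \frac{2 \sqrt{6}}{3} \cdot 104 + 1 = \frac{4 \sqrt{6}}{3} \cdot 104 + 1 = \frac{416 \sqrt{6}}{3} + 1 = 1 + \frac{416 \sqrt{6}}{3}$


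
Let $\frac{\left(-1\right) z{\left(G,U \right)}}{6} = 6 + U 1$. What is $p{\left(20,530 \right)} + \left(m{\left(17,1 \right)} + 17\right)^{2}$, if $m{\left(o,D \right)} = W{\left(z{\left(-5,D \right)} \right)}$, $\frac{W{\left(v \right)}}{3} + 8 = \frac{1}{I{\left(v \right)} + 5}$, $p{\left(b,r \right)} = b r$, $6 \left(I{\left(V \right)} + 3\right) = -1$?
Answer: $\frac{1286081}{121} \approx 10629.0$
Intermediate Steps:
$I{\left(V \right)} = - \frac{19}{6}$ ($I{\left(V \right)} = -3 + \frac{1}{6} \left(-1\right) = -3 - \frac{1}{6} = - \frac{19}{6}$)
$z{\left(G,U \right)} = -36 - 6 U$ ($z{\left(G,U \right)} = - 6 \left(6 + U 1\right) = - 6 \left(6 + U\right) = -36 - 6 U$)
$W{\left(v \right)} = - \frac{246}{11}$ ($W{\left(v \right)} = -24 + \frac{3}{- \frac{19}{6} + 5} = -24 + \frac{3}{\frac{11}{6}} = -24 + 3 \cdot \frac{6}{11} = -24 + \frac{18}{11} = - \frac{246}{11}$)
$m{\left(o,D \right)} = - \frac{246}{11}$
$p{\left(20,530 \right)} + \left(m{\left(17,1 \right)} + 17\right)^{2} = 20 \cdot 530 + \left(- \frac{246}{11} + 17\right)^{2} = 10600 + \left(- \frac{59}{11}\right)^{2} = 10600 + \frac{3481}{121} = \frac{1286081}{121}$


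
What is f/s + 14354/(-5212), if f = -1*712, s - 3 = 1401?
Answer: -2982995/914706 ≈ -3.2612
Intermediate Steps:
s = 1404 (s = 3 + 1401 = 1404)
f = -712
f/s + 14354/(-5212) = -712/1404 + 14354/(-5212) = -712*1/1404 + 14354*(-1/5212) = -178/351 - 7177/2606 = -2982995/914706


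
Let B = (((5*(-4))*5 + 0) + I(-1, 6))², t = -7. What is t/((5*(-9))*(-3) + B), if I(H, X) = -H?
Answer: -7/9936 ≈ -0.00070451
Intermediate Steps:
B = 9801 (B = (((5*(-4))*5 + 0) - 1*(-1))² = ((-20*5 + 0) + 1)² = ((-100 + 0) + 1)² = (-100 + 1)² = (-99)² = 9801)
t/((5*(-9))*(-3) + B) = -7/((5*(-9))*(-3) + 9801) = -7/(-45*(-3) + 9801) = -7/(135 + 9801) = -7/9936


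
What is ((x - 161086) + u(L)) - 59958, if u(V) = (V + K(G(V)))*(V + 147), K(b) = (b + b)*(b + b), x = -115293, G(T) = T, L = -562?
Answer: -524404147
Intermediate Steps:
K(b) = 4*b² (K(b) = (2*b)*(2*b) = 4*b²)
u(V) = (147 + V)*(V + 4*V²) (u(V) = (V + 4*V²)*(V + 147) = (V + 4*V²)*(147 + V) = (147 + V)*(V + 4*V²))
((x - 161086) + u(L)) - 59958 = ((-115293 - 161086) - 562*(147 + 4*(-562)² + 589*(-562))) - 59958 = (-276379 - 562*(147 + 4*315844 - 331018)) - 59958 = (-276379 - 562*(147 + 1263376 - 331018)) - 59958 = (-276379 - 562*932505) - 59958 = (-276379 - 524067810) - 59958 = -524344189 - 59958 = -524404147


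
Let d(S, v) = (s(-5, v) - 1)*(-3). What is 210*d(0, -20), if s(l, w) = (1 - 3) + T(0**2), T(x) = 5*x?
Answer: 1890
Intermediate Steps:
s(l, w) = -2 (s(l, w) = (1 - 3) + 5*0**2 = -2 + 5*0 = -2 + 0 = -2)
d(S, v) = 9 (d(S, v) = (-2 - 1)*(-3) = -3*(-3) = 9)
210*d(0, -20) = 210*9 = 1890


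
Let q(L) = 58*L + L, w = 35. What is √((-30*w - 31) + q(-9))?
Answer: 2*I*√403 ≈ 40.15*I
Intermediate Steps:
q(L) = 59*L
√((-30*w - 31) + q(-9)) = √((-30*35 - 31) + 59*(-9)) = √((-1050 - 31) - 531) = √(-1081 - 531) = √(-1612) = 2*I*√403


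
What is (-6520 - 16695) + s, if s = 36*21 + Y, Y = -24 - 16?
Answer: -22499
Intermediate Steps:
Y = -40
s = 716 (s = 36*21 - 40 = 756 - 40 = 716)
(-6520 - 16695) + s = (-6520 - 16695) + 716 = -23215 + 716 = -22499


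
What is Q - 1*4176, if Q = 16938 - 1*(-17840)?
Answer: 30602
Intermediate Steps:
Q = 34778 (Q = 16938 + 17840 = 34778)
Q - 1*4176 = 34778 - 1*4176 = 34778 - 4176 = 30602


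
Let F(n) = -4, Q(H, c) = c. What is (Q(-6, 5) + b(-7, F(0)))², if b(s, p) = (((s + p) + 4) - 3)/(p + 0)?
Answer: 225/4 ≈ 56.250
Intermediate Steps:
b(s, p) = (1 + p + s)/p (b(s, p) = (((p + s) + 4) - 3)/p = ((4 + p + s) - 3)/p = (1 + p + s)/p)
(Q(-6, 5) + b(-7, F(0)))² = (5 + (1 - 4 - 7)/(-4))² = (5 - ¼*(-10))² = (5 + 5/2)² = (15/2)² = 225/4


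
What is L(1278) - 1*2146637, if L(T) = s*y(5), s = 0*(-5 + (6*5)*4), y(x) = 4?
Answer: -2146637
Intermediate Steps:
s = 0 (s = 0*(-5 + 30*4) = 0*(-5 + 120) = 0*115 = 0)
L(T) = 0 (L(T) = 0*4 = 0)
L(1278) - 1*2146637 = 0 - 1*2146637 = 0 - 2146637 = -2146637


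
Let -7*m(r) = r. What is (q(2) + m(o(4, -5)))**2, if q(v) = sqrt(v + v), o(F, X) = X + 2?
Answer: 289/49 ≈ 5.8980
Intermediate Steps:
o(F, X) = 2 + X
q(v) = sqrt(2)*sqrt(v) (q(v) = sqrt(2*v) = sqrt(2)*sqrt(v))
m(r) = -r/7
(q(2) + m(o(4, -5)))**2 = (sqrt(2)*sqrt(2) - (2 - 5)/7)**2 = (2 - 1/7*(-3))**2 = (2 + 3/7)**2 = (17/7)**2 = 289/49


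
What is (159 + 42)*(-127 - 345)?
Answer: -94872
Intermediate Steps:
(159 + 42)*(-127 - 345) = 201*(-472) = -94872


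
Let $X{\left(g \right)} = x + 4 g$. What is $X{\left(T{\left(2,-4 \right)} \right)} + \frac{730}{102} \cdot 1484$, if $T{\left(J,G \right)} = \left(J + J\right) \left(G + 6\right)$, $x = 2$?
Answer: $\frac{543394}{51} \approx 10655.0$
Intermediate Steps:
$T{\left(J,G \right)} = 2 J \left(6 + G\right)$
$X{\left(g \right)} = 2 + 4 g$
$X{\left(T{\left(2,-4 \right)} \right)} + \frac{730}{102} \cdot 1484 = \left(2 + 4 \cdot 2 \cdot 2 \left(6 - 4\right)\right) + \frac{730}{102} \cdot 1484 = \left(2 + 4 \cdot 2 \cdot 2 \cdot 2\right) + 730 \cdot \frac{1}{102} \cdot 1484 = \left(2 + 4 \cdot 8\right) + \frac{365}{51} \cdot 1484 = \left(2 + 32\right) + \frac{541660}{51} = 34 + \frac{541660}{51} = \frac{543394}{51}$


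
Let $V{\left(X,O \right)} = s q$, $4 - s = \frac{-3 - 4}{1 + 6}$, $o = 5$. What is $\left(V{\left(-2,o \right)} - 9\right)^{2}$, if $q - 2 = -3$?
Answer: $196$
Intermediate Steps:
$q = -1$ ($q = 2 - 3 = -1$)
$s = 5$ ($s = 4 - \frac{-3 - 4}{1 + 6} = 4 - - \frac{7}{7} = 4 - \left(-7\right) \frac{1}{7} = 4 - -1 = 4 + 1 = 5$)
$V{\left(X,O \right)} = -5$ ($V{\left(X,O \right)} = 5 \left(-1\right) = -5$)
$\left(V{\left(-2,o \right)} - 9\right)^{2} = \left(-5 - 9\right)^{2} = \left(-14\right)^{2} = 196$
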